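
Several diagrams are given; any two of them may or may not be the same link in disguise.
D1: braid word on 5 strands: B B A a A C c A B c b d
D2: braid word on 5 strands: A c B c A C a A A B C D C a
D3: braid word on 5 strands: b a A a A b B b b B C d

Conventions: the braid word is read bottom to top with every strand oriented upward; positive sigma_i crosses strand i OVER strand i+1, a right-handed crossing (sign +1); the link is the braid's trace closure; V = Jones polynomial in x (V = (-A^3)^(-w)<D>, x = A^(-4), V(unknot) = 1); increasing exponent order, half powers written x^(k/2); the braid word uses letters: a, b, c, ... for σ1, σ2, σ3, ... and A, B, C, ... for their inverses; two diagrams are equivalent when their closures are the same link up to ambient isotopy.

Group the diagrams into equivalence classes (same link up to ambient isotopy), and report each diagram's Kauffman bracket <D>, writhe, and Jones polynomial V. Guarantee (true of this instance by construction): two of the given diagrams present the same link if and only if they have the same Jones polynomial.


grouping into links: {D1, D2} | {D3}
V(D1) = x^-5 + 2x^-3 + x^-1  (w -2, c 12, <D> = A^-2 + 2A^6 + A^14)
V(D2) = x^-5 + 2x^-3 + x^-1  [14 crossings, <D> = A^-14 + 2A^-6 + A^2, w = -6]
V(D3) = 1 + x + x^2 + x^3  [12 crossings, <D> = A^-6 + A^-2 + A^2 + A^6, w = +2]
why: comparing 3 Jones polynomials yields 2 groups


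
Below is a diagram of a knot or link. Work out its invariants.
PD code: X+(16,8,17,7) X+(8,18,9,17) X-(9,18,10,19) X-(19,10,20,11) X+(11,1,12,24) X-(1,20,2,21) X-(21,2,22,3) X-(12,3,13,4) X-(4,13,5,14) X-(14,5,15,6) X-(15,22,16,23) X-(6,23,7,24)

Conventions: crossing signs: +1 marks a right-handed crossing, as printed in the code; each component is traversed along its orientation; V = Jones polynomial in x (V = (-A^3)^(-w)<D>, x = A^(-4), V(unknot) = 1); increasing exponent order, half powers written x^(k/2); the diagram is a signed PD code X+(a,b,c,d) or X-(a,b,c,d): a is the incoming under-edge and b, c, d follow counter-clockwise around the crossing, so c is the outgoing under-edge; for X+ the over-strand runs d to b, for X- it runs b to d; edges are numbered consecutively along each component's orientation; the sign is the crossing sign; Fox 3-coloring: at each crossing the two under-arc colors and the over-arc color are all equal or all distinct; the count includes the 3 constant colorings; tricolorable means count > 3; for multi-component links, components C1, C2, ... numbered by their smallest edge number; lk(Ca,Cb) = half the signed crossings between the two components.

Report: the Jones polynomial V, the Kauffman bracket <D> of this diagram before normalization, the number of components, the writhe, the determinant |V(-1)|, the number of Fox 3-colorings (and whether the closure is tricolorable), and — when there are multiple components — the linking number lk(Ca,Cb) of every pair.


V = x^-8 - 2x^-7 + x^-6 - 2x^-5 + 2x^-4 + x^-2
<D> = A^-10 + 2A^-2 - 2A^2 + A^6 - 2A^10 + A^14 (w = -6)
1 component over 12 crossings, w = -6
27 Fox colorings among 3^12, |V(-1)| = 9: tricolorable
why: w = -6 (over 12 crossings) is diagram-only; (-A^3)^(6) removes it from V


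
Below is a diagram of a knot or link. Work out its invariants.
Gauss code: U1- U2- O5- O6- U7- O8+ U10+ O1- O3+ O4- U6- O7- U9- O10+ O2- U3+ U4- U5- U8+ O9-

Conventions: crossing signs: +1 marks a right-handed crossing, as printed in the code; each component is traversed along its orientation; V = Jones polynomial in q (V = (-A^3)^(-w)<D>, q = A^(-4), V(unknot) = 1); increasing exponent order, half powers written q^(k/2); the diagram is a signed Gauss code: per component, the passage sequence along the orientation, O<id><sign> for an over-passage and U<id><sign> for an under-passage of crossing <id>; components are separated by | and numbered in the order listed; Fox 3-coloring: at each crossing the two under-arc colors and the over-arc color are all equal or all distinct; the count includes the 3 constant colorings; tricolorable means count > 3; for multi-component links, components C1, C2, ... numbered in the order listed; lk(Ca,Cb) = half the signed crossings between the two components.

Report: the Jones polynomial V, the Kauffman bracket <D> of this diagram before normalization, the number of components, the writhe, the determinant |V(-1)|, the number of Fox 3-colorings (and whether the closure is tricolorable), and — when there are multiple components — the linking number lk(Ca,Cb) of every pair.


V(q) = q^-7 - 2q^-6 + 2q^-5 - 3q^-4 + 3q^-3 - 2q^-2 + 2q^-1
bracket: 2A^-8 - 2A^-4 + 3 - 3A^4 + 2A^8 - 2A^12 + A^16, w = -4
1 component, writhe -4, over 10 crossings
det 15, colorings 9 of 3^10 — tricolorable
observation: w = -4 (over 10 crossings) is diagram-only; (-A^3)^(4) removes it from V


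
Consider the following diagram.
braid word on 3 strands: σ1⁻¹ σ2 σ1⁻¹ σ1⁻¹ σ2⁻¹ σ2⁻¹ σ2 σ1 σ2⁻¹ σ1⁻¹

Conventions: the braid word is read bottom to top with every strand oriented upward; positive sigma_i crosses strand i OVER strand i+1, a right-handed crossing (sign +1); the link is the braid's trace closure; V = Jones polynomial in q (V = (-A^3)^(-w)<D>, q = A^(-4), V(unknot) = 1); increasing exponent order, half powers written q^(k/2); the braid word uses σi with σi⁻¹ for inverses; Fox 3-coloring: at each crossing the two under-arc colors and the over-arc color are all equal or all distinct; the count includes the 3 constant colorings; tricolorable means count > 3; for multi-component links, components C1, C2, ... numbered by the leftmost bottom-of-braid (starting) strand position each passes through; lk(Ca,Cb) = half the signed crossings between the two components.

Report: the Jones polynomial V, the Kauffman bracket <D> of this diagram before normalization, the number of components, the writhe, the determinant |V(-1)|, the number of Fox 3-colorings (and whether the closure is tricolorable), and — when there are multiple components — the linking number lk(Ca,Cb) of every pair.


V(q) = q^-7 - 2q^-6 + 2q^-5 - 3q^-4 + 3q^-3 - 2q^-2 + 2q^-1
bracket: 2A^-8 - 2A^-4 + 3 - 3A^4 + 2A^8 - 2A^12 + A^16, w = -4
1 component, writhe -4, over 10 crossings
det 15, colorings 9 of 3^10 — tricolorable
observation: inverse pairs cancel, leaving σ1⁻¹ σ2 σ1⁻¹ σ1⁻¹ σ2⁻¹ σ1 σ2⁻¹ σ1⁻¹


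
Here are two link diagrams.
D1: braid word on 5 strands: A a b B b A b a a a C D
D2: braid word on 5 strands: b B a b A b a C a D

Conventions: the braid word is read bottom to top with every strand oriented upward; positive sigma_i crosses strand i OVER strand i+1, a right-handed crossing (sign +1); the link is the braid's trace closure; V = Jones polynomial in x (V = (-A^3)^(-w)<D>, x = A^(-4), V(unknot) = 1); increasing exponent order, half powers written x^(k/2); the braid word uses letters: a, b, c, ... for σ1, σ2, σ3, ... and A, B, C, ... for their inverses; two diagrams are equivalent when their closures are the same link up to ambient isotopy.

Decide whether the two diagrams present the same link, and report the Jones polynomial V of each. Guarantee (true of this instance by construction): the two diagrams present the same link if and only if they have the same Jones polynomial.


equivalent: yes
D1 (bracket -A^-18 + A^-14 - A^-10 + 2A^-6 - A^-2 + A^2; 12 crossings at w = +2): V = x - x^2 + 2x^3 - x^4 + x^5 - x^6
V(D2) = x - x^2 + 2x^3 - x^4 + x^5 - x^6  (w +2, c 10, <D> = -A^-18 + A^-14 - A^-10 + 2A^-6 - A^-2 + A^2)
key observation: all 2 diagrams share one V(x), hence one class


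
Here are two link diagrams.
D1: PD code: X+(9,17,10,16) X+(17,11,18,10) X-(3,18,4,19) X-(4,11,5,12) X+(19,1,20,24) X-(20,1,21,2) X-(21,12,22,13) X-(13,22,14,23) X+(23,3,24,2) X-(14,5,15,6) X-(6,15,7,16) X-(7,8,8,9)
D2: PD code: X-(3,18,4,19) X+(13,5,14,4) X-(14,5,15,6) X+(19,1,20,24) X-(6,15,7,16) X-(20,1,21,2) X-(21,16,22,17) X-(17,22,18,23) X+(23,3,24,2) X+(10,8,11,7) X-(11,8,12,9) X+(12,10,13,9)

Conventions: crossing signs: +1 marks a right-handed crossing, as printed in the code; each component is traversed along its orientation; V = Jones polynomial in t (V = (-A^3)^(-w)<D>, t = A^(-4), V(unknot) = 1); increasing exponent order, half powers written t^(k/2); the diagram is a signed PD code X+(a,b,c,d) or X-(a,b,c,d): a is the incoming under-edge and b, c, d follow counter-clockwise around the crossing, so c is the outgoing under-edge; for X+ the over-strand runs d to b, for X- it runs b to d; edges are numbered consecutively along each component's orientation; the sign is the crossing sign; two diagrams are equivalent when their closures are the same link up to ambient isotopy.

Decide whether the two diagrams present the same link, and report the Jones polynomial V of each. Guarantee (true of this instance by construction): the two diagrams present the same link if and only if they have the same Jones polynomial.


equivalent: yes
D1 (bracket A^-8 + 1 - A^4; 12 crossings at w = -4): V = -t^-4 + t^-3 + t^-1
D2 (bracket A^-2 + A^6 - A^10; 12 crossings at w = -2): V = -t^-4 + t^-3 + t^-1
key observation: one V(t) for all 2 diagrams — one class (guaranteed)


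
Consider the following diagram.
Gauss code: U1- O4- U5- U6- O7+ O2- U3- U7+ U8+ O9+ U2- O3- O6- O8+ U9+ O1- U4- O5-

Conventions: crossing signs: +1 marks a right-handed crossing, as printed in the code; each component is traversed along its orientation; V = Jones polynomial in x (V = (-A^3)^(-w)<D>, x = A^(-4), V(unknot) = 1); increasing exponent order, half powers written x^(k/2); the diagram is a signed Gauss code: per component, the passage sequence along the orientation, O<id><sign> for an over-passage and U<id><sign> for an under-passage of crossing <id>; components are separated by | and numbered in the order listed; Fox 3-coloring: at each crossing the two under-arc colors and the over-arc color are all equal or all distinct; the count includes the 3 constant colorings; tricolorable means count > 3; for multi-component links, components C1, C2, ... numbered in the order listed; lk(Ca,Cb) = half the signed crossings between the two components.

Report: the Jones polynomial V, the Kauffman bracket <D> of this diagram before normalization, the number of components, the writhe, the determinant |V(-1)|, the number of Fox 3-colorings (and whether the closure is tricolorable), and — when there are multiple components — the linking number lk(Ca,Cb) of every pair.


Jones polynomial: V(x) = -x^-6 + 2x^-5 - 2x^-4 + 3x^-3 - 3x^-2 + 2x^-1 - 1 + x
<D> = -A^-13 + A^-9 - 2A^-5 + 3A^-1 - 3A^3 + 2A^7 - 2A^11 + A^15; writhe -3
components 1, writhe -3 (9 crossings)
3-colorings: 9 of 3^9, det 15 — tricolorable
note: det 15 = |V(-1)|; divisible by 3, so tricolorable


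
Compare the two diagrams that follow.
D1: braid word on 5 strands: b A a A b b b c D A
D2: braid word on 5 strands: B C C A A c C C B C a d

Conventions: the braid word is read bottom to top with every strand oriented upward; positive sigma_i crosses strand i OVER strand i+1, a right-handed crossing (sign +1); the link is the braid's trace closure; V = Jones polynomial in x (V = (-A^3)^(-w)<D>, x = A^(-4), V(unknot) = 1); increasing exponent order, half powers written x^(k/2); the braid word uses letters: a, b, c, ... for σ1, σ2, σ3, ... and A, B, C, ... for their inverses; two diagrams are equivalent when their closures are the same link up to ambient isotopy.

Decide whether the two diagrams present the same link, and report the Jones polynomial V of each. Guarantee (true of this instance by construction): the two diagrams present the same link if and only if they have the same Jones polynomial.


equivalent: no
D1 (bracket A^-14 - 2A^-10 + 2A^-6 - 2A^-2 + 2A^2 - A^6 + A^10; 10 crossings at w = +2): V = x^-1 - 1 + 2x - 2x^2 + 2x^3 - 2x^4 + x^5
D2 (bracket A^-10 - A^-6 + 2A^-2 - 2A^2 + 3A^6 - 2A^10 + A^14 - A^18; 12 crossings at w = -6): V = -x^-9 + x^-8 - 2x^-7 + 3x^-6 - 2x^-5 + 2x^-4 - x^-3 + x^-2
key observation: 2 values of V(x) split the 2 diagrams


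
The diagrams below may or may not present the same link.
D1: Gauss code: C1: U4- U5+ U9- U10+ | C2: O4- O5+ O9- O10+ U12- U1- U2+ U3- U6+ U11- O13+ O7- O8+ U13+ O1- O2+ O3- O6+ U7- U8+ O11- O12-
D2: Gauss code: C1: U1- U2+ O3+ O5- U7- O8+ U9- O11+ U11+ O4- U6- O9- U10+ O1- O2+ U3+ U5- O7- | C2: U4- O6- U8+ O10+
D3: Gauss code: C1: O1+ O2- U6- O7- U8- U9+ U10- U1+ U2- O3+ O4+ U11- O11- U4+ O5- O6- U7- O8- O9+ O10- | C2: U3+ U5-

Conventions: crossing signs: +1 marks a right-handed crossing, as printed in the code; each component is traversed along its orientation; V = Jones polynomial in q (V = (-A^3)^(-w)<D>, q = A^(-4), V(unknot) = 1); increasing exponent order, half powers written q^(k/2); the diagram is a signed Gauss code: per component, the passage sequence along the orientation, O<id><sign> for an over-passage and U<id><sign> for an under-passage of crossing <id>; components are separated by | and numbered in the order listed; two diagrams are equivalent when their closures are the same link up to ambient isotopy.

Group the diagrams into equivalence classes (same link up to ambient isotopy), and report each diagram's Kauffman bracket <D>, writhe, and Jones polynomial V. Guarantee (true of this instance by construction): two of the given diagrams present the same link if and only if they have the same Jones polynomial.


grouping into links: {D1} | {D2} | {D3}
V(D1) = -q^(-1/2) - q^(1/2)  (w -1, c 13, <D> = A^-5 + A^-1)
V(D2) = q^(-7/2) - 2q^(-5/2) + q^(-3/2) - 2q^(-1/2) + q^(1/2) - q^(3/2)  (w -1, c 11, <D> = A^-9 - A^-5 + 2A^-1 - A^3 + 2A^7 - A^11)
V(D3) = q^(-9/2) - q^(-5/2) - q^(-3/2) - q^(-1/2)  [11 crossings, <D> = A^-7 + A^-3 + A - A^9, w = -3]
why: 3 values of V(q) split the 3 diagrams


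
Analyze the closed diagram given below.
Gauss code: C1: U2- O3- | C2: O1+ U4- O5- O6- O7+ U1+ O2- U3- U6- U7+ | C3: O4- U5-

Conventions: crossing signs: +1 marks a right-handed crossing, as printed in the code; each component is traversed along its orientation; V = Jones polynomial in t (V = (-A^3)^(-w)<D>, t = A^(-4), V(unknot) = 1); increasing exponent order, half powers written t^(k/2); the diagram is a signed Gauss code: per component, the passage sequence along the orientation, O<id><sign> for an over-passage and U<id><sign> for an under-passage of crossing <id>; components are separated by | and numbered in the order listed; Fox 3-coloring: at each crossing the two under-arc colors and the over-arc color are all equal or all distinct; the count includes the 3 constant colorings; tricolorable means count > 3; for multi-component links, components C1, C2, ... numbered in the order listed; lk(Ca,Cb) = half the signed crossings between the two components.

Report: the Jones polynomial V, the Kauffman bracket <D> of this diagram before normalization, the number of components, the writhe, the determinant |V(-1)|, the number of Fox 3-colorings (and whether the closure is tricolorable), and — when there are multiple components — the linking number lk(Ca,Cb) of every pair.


V = t^-5 + 2t^-3 + t^-1
<D> = -A^-5 - 2A^3 - A^11 (w = -3)
3 components over 7 crossings, w = -3
lk(C1,C2): -1
lk(C1,C3) = 0
linking number lk(C2,C3) = -1
3 Fox colorings among 3^7, |V(-1)| = 4: not tricolorable
why: det 4 = |V(-1)|; not divisible by 3, so not tricolorable


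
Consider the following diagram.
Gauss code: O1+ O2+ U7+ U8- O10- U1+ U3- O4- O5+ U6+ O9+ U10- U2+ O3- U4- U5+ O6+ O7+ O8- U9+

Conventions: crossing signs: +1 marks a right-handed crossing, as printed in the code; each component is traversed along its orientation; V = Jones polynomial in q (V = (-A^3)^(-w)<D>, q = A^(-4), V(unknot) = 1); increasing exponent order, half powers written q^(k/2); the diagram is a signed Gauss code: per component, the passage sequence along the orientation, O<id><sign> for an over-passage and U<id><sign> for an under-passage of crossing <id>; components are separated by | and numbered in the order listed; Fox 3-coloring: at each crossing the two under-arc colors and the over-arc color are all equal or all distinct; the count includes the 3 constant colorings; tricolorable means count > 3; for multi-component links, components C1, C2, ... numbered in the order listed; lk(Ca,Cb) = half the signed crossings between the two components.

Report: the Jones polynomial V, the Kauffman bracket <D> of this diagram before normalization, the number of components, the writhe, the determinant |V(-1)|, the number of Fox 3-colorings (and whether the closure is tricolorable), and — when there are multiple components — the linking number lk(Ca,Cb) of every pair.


Jones polynomial: V(q) = 1
<D> = A^6; writhe +2
components 1, writhe +2 (10 crossings)
3-colorings: 3 of 3^10, det 1 — not tricolorable
note: w = +2 (over 10 crossings) is diagram-only; (-A^3)^(-2) removes it from V


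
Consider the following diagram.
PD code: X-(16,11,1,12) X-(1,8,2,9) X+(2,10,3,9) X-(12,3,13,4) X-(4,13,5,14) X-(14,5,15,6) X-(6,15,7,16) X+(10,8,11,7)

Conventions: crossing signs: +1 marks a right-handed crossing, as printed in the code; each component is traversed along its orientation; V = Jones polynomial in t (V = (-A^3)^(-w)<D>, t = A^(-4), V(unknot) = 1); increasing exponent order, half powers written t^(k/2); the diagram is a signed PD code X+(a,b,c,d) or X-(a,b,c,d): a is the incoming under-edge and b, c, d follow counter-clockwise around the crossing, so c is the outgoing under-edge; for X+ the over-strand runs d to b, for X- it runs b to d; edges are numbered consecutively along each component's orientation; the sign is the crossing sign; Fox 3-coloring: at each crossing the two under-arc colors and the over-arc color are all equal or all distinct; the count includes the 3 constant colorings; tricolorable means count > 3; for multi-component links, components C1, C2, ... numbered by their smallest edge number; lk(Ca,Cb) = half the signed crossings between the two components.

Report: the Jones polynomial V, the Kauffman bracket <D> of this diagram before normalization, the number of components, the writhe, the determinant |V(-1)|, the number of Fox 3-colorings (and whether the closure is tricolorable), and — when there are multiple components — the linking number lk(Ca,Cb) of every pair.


Jones polynomial: V(t) = -t^-7 + t^-6 - t^-5 + t^-4 + t^-2
<D> = A^-4 + A^4 - A^8 + A^12 - A^16; writhe -4
components 1, writhe -4 (8 crossings)
3-colorings: 3 of 3^8, det 5 — not tricolorable
note: w = -4 (over 8 crossings) is diagram-only; (-A^3)^(4) removes it from V


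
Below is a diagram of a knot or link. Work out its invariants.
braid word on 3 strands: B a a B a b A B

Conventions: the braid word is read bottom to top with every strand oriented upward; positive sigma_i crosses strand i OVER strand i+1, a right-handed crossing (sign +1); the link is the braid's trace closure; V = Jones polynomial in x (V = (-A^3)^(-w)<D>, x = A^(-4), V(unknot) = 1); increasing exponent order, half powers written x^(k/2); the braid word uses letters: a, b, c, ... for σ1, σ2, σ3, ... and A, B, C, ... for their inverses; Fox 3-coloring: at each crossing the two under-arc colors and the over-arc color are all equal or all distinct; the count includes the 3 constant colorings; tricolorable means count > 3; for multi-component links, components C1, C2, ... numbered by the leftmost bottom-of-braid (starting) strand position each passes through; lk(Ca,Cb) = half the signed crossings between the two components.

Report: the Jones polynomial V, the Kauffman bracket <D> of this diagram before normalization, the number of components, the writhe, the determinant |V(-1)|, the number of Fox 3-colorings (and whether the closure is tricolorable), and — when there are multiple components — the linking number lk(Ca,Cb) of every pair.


V(x) = -x^-3 + 2x^-2 - 2x^-1 + 3 - 2x + 2x^2 - x^3
bracket: -A^-12 + 2A^-8 - 2A^-4 + 3 - 2A^4 + 2A^8 - A^12, w = 0
1 component, writhe 0, over 8 crossings
det 13, colorings 3 of 3^8 — not tricolorable
observation: V spans 6 powers of x: at least 6 crossings in any diagram


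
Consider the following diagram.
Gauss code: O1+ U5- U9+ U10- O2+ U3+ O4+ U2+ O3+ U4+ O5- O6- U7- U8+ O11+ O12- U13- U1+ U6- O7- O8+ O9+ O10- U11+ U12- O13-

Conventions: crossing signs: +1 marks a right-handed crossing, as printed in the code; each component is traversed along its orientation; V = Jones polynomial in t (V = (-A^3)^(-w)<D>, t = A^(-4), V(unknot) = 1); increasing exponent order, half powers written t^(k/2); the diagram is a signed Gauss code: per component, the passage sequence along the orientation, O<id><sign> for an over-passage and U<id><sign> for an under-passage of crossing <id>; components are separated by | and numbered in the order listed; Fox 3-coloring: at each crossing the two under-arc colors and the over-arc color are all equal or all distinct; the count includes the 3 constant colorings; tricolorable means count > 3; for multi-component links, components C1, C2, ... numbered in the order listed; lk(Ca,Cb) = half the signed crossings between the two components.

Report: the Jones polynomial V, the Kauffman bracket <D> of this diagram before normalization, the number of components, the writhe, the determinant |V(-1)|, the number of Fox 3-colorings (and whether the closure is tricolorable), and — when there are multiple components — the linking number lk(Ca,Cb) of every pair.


Jones polynomial: V(t) = t + t^3 - t^4
<D> = A^-13 - A^-9 - A^-1; writhe +1
components 1, writhe +1 (13 crossings)
3-colorings: 9 of 3^13, det 3 — tricolorable
note: |V(-1)| = 3: so tricolorable, since 3 divides 3


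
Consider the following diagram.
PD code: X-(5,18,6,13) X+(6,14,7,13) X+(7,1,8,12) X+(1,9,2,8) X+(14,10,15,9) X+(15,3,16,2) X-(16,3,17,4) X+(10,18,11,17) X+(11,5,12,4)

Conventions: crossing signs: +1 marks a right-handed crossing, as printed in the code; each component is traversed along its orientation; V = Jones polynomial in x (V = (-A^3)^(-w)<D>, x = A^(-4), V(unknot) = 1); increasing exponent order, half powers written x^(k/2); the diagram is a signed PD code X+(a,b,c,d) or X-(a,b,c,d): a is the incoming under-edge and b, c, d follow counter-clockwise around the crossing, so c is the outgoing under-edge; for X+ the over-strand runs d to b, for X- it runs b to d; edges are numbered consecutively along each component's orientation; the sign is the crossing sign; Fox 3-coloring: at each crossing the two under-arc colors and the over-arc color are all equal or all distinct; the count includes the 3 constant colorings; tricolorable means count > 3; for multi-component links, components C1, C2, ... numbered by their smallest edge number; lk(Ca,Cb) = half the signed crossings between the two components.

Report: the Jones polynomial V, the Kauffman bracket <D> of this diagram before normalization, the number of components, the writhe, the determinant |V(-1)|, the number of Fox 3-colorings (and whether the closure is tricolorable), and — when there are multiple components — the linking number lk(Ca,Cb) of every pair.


V = -x^(3/2) - 2x^(7/2) + x^(9/2) - x^(11/2) + x^(13/2)
<D> = -A^-11 + A^-7 - A^-3 + 2A + A^9 (w = +5)
2 components over 9 crossings, w = +5
lk(C1,C2): +1
9 Fox colorings among 3^9, |V(-1)| = 6: tricolorable
why: summing lk over 1 pair gives +1


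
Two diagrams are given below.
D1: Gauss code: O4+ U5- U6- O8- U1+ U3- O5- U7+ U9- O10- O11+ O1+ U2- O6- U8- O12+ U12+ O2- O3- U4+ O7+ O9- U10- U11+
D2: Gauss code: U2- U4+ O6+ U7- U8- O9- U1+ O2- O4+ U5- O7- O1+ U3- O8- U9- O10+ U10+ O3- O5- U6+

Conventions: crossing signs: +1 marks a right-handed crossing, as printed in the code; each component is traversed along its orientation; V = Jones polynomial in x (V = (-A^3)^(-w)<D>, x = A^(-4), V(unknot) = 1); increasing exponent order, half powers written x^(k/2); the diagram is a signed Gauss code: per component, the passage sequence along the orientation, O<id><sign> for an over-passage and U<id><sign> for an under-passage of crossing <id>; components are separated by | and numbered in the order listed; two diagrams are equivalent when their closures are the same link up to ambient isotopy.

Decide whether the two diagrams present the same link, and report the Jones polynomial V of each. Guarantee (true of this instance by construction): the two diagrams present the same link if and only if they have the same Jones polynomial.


same link: yes
V(D1) = -x^-6 + x^-5 - x^-4 + 2x^-3 - x^-2 + x^-1  [12 crossings, <D> = A^-2 - A^2 + 2A^6 - A^10 + A^14 - A^18, w = -2]
V(D2) = -x^-6 + x^-5 - x^-4 + 2x^-3 - x^-2 + x^-1  [10 crossings, <D> = A^-2 - A^2 + 2A^6 - A^10 + A^14 - A^18, w = -2]
insight: all 2 diagrams share one V(x), hence one class


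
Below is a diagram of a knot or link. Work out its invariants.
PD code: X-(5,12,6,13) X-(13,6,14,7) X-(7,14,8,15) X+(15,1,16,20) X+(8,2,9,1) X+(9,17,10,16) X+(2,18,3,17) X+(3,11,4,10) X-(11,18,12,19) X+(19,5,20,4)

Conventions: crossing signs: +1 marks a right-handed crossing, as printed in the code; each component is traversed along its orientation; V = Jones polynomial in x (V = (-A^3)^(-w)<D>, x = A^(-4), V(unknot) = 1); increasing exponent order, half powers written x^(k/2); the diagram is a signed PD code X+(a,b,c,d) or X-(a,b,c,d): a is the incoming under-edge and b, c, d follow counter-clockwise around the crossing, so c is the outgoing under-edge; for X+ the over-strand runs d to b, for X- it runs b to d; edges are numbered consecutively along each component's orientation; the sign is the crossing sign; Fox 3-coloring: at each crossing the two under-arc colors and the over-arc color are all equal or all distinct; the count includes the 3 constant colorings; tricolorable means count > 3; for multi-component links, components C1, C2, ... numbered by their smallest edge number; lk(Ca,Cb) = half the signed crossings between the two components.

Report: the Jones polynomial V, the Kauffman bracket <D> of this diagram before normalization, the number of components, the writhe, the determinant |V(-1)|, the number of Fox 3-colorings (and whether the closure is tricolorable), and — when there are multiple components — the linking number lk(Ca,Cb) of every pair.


V = -x^-1 + 2 - x + 2x^2 - x^3 + x^4 - x^5
<D> = -A^-14 + A^-10 - A^-6 + 2A^-2 - A^2 + 2A^6 - A^10 (w = +2)
1 component over 10 crossings, w = +2
9 Fox colorings among 3^10, |V(-1)| = 9: tricolorable
why: the span of V is 6, forcing >= 6 crossings in any diagram


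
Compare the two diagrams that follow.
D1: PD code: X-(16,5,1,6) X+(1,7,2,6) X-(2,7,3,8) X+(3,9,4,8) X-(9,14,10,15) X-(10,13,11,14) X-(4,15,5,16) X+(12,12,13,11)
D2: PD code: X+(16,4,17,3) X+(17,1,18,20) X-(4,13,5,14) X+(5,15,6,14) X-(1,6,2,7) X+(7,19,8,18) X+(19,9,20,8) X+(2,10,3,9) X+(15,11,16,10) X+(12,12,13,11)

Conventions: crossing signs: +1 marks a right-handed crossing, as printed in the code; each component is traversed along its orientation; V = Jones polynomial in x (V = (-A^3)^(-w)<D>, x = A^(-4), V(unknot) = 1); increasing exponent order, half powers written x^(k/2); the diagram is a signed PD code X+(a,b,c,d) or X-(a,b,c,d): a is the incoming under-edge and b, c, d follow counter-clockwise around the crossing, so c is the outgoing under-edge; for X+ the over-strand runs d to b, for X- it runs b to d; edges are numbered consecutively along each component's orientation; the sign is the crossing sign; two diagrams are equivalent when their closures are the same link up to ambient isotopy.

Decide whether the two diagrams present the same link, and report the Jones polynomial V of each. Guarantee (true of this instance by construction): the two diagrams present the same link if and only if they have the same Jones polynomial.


same link: no
V(D1) = 1  [8 crossings, <D> = A^-6, w = -2]
D2 (bracket -A^-6 + A^-2 - A^2 + 2A^6 - A^10 + A^14; 10 crossings at w = +6): V = x - x^2 + 2x^3 - x^4 + x^5 - x^6
note: V(x) takes 2 values over 2 diagrams, fixing the grouping


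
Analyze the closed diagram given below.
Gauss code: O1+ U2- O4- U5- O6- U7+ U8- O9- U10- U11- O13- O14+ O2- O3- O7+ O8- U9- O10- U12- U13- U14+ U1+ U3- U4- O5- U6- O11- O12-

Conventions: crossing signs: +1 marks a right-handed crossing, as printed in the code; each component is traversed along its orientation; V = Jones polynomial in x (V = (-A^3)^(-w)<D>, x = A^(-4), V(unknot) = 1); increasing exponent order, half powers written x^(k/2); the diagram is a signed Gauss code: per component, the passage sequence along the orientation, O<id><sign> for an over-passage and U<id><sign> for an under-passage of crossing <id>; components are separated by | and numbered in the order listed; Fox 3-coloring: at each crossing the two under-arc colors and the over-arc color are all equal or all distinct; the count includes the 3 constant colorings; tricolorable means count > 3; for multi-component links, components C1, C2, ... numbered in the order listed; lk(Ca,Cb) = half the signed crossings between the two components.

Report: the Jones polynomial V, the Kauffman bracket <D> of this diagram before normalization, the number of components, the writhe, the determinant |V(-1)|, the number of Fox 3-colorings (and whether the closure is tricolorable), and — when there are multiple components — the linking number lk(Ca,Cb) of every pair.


Jones polynomial: V(x) = -x^-8 + x^-5 + x^-3
<D> = A^-12 + A^-4 - A^8; writhe -8
components 1, writhe -8 (14 crossings)
3-colorings: 9 of 3^14, det 3 — tricolorable
note: the span of V is 5, forcing >= 5 crossings in any diagram


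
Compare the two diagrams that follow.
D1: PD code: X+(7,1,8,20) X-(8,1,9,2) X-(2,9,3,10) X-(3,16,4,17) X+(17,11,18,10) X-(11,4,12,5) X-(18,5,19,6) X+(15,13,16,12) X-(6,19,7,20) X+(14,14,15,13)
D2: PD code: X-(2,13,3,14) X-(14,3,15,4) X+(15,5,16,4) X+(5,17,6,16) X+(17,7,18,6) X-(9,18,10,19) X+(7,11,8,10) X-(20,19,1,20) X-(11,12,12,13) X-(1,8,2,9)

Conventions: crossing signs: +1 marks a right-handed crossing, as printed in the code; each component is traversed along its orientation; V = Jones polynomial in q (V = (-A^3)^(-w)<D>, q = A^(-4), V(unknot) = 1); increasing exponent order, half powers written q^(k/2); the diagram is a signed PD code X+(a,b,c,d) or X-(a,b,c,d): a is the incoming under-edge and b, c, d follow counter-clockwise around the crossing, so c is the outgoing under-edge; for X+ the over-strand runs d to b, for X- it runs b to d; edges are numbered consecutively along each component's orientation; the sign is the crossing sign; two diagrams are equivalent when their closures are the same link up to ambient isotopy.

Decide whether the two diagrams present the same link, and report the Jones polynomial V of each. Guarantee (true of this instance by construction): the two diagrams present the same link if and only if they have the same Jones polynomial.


equivalent: no
D1 (bracket A^-2 - A^2 + 2A^6 - A^10 + A^14 - A^18; 10 crossings at w = -2): V = -q^-6 + q^-5 - q^-4 + 2q^-3 - q^-2 + q^-1
D2 (bracket A^-14 - A^-10 + A^-6 - A^-2 + A^2; 10 crossings at w = -2): V = q^-2 - q^-1 + 1 - q + q^2
key observation: V(q) takes 2 values over 2 diagrams, fixing the grouping


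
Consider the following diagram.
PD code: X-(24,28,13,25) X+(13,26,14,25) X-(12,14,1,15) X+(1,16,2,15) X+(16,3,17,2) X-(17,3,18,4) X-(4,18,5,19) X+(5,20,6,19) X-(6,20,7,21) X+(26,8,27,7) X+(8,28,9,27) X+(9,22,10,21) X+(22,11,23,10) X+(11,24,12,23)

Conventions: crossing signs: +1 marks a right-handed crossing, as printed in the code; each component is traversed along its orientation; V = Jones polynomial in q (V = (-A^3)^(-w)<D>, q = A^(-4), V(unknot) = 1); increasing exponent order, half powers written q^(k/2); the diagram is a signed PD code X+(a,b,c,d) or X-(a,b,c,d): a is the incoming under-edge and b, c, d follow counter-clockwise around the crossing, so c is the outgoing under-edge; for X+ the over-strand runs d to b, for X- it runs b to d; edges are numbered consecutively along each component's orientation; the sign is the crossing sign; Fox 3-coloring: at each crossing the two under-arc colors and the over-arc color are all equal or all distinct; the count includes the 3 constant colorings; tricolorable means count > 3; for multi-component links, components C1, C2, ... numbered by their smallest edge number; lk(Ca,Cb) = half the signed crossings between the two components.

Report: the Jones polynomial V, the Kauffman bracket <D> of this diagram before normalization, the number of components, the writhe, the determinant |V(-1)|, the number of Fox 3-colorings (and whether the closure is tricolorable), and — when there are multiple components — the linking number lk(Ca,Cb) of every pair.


Jones polynomial: V(q) = q + 2q^3 + q^5
<D> = A^-8 + 2 + A^8; writhe +4
components 3, writhe +4 (14 crossings)
linking number lk(C1,C2) = +1
lk(C1,C3): +1
lk(C2,C3) = 0
3-colorings: 3 of 3^14, det 4 — not tricolorable
note: the 3 component pairs carry total linking +2


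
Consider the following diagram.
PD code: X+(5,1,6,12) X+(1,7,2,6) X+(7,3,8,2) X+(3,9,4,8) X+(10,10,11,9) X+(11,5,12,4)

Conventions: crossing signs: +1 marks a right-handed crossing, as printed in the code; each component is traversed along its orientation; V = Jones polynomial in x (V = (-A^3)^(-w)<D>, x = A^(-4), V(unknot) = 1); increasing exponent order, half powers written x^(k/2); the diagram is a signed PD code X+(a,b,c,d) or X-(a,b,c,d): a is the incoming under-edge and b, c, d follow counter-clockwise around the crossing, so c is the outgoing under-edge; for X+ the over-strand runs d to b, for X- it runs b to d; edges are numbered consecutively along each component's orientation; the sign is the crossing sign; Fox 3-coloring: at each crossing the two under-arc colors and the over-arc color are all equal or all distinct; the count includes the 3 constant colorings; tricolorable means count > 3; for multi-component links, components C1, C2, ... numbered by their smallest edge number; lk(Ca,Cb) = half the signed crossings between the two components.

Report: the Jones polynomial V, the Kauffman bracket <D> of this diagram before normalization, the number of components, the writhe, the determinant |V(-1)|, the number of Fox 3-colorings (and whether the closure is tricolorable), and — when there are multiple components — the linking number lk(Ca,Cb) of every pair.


V(x) = x^2 + x^4 - x^5 + x^6 - x^7
bracket: -A^-10 + A^-6 - A^-2 + A^2 + A^10, w = +6
1 component, writhe +6, over 6 crossings
det 5, colorings 3 of 3^6 — not tricolorable
observation: V spans 5 powers of x: at least 5 crossings in any diagram


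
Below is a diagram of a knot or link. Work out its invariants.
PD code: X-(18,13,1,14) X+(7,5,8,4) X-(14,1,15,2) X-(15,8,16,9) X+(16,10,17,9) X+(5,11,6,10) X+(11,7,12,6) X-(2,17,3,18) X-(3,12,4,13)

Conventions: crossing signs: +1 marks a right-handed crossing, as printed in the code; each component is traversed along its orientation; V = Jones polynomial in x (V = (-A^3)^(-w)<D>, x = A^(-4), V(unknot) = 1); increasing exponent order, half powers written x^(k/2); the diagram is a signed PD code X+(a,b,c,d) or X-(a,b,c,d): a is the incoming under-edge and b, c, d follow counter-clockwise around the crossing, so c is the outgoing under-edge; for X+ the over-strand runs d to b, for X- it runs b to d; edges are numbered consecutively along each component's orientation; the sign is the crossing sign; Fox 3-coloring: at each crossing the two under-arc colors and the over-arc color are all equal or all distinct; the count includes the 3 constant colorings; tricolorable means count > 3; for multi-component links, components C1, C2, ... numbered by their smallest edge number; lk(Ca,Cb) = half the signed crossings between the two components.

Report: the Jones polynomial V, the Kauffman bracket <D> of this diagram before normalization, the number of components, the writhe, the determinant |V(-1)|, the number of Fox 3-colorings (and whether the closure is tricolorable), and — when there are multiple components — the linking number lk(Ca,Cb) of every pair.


Jones polynomial: V(x) = -x^-3 + x^-2 - x^-1 + 3 - x + x^2 - x^3
<D> = A^-15 - A^-11 + A^-7 - 3A^-3 + A - A^5 + A^9; writhe -1
components 1, writhe -1 (9 crossings)
3-colorings: 27 of 3^9, det 9 — tricolorable
note: w = -1 shifts under R1 moves; the (-A^3)^(1) factor cancels that in V


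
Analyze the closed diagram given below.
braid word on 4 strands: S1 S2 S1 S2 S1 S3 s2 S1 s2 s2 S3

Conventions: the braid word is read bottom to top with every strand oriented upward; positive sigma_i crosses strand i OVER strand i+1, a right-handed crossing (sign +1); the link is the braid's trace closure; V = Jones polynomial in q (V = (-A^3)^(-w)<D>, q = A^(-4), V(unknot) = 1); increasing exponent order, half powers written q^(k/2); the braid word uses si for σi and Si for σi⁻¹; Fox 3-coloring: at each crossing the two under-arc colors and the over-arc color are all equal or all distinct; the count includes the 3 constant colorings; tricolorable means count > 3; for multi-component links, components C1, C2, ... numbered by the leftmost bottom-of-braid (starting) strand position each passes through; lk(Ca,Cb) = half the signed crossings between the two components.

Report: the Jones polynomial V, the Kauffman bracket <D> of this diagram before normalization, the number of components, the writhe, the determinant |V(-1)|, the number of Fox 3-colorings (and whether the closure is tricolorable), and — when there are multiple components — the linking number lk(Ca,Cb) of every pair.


Jones polynomial: V(q) = -q^-8 + 3q^-7 - 5q^-6 + 6q^-5 - 7q^-4 + 7q^-3 - 5q^-2 + 4q^-1 - 1
<D> = A^-15 - 4A^-11 + 5A^-7 - 7A^-3 + 7A - 6A^5 + 5A^9 - 3A^13 + A^17; writhe -5
components 1, writhe -5 (11 crossings)
3-colorings: 9 of 3^11, det 39 — tricolorable
note: the span of V is 8, forcing >= 8 crossings in any diagram


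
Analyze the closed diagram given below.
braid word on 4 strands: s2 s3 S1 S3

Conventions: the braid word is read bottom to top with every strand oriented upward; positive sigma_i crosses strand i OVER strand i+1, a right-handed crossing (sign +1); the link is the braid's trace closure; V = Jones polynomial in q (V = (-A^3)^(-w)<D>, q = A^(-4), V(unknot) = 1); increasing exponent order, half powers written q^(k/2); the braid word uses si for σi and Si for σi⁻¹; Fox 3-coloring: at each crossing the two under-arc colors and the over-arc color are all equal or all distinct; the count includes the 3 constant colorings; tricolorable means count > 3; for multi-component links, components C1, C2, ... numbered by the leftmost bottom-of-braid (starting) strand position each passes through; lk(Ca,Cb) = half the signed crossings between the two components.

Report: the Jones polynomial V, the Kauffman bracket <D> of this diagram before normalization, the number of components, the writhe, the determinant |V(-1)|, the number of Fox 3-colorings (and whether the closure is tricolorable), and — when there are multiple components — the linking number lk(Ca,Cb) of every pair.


V(q) = -q^(-1/2) - q^(1/2)
bracket: -A^-2 - A^2, w = 0
2 components, writhe 0, over 4 crossings
lk(C1,C2) = 0
det 0, colorings 9 of 3^4 — tricolorable
observation: w = 0 (over 4 crossings) is diagram-only; (-A^3)^(0) removes it from V


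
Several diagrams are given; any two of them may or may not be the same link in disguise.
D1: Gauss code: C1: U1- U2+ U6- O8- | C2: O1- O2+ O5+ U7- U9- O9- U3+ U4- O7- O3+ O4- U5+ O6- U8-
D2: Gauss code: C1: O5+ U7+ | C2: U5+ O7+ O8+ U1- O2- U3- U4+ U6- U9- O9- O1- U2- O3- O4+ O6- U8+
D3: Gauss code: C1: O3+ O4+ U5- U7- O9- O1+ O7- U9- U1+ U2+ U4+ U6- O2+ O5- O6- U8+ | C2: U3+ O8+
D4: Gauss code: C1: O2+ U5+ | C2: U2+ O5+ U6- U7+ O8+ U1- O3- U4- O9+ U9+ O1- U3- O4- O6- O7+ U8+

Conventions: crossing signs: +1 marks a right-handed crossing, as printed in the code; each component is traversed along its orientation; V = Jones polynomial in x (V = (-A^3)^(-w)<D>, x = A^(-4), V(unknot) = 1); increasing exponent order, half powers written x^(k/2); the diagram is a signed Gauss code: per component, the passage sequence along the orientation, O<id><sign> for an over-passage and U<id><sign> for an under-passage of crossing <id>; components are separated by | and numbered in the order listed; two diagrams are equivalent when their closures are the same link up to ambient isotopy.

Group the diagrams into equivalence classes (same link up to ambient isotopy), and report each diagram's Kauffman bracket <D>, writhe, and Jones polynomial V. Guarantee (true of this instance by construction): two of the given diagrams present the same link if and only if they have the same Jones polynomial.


equivalence classes: {D1} | {D2, D4} | {D3}
D1 (bracket A^-7 + A; 9 crossings at w = -3): V = -x^(-5/2) - x^(-1/2)
D2 (bracket A^-9 + 2A^-1 - A^3 + A^7 - A^11; 9 crossings at w = -1): V = x^(-7/2) - x^(-5/2) + x^(-3/2) - 2x^(-1/2) - x^(3/2)
V(D3) = -x^(1/2) - x^(5/2)  (w +1, c 9, <D> = A^-7 + A)
V(D4) = x^(-7/2) - x^(-5/2) + x^(-3/2) - 2x^(-1/2) - x^(3/2)  (w +1, c 9, <D> = A^-3 + 2A^5 - A^9 + A^13 - A^17)
key observation: 3 values of V(x) split the 4 diagrams
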